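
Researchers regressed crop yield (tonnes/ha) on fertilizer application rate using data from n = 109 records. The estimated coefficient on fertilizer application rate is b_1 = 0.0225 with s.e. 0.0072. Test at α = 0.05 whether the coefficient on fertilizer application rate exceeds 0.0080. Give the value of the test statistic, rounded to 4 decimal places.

H₀: β₁ = 0.0080 vs H₁: β₁ > 0.0080.
t = (b_1 − β₁⁰)/SE = (0.0225 − 0.0080) / 0.0072 = 2.0139.
df = n − 2 = 109 − 2 = 107.
One-sided p ≈ 0.0233, which is < 0.05, so reject H₀.
There is evidence that the true slope on fertilizer application rate exceeds 0.0080 tonnes/ha per unit.

t = 2.0139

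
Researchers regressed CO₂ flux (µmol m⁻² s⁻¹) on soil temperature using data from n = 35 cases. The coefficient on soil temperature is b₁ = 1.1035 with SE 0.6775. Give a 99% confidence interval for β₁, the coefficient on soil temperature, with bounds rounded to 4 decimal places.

df = n − 2 = 35 − 2 = 33.
t* = t_{0.005, 33} = 2.733277.
Margin = t* × SE = 2.733277 × 0.6775 = 1.851795.
CI: 1.1035 ± 1.851795 → (-0.7483, 2.9553).
With 99% confidence, each one-unit increase in soil temperature is associated with a change of between -0.7483 and 2.9553 µmol m⁻² s⁻¹ in CO₂ flux.

(-0.7483, 2.9553)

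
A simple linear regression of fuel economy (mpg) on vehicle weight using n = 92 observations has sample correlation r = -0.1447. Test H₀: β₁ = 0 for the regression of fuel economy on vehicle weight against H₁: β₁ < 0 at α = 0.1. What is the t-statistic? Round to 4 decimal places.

t = r·√(n − 2)/√(1 − r²) = -0.1447·√90/√0.979062 = -1.3873.
df = n − 2 = 90.
One-sided p ≈ 0.0844, which is < 0.1, so reject H₀.
There is evidence of a linear association between vehicle weight and fuel economy.

t = -1.3873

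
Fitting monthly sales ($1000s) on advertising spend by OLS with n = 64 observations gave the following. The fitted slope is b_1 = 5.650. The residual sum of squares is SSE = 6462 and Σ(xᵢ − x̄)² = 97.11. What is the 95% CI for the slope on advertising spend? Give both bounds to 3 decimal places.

(3.579, 7.721)

MSE = SSE/(n − 2) = 6462/62 = 104.226.
SE(b_1) = √(MSE/Sₓₓ) = √(104.226/97.11) = 1.03599.
df = n − 2 = 62.
t* = t_{0.025, 62} = 1.998972.
Margin = t* × SE = 1.998972 × 1.03599 = 2.07091.
CI: 5.650 ± 2.07091 → (3.579, 7.721).
With 95% confidence, each one-unit increase in advertising spend is associated with a change of between 3.579 and 7.721 $1000s in monthly sales.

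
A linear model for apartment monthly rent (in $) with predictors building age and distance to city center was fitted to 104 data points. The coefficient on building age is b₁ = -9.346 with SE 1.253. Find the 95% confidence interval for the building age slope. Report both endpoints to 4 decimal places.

(-11.8316, -6.8604)

df = n − k − 1 = 104 − 2 − 1 = 101.
t* = t_{0.025, 101} = 1.983731.
Margin = t* × SE = 1.983731 × 1.253 = 2.485615.
CI: -9.346 ± 2.485615 → (-11.8316, -6.8604).
With 95% confidence, each one-unit increase in building age is associated with a change of between -11.8316 and -6.8604 $ in apartment monthly rent, holding the other predictors fixed.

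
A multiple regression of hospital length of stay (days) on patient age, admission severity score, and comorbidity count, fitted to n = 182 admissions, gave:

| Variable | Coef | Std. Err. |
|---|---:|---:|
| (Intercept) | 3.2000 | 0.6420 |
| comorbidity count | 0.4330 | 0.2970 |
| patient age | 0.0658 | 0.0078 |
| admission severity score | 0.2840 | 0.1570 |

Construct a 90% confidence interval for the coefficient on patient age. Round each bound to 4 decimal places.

Read off: b = 0.0658, SE = 0.0078 for patient age.
df = n − k − 1 = 182 − 3 − 1 = 178.
t* = t_{0.05, 178} = 1.653459.
Margin = t* × SE = 1.653459 × 0.0078 = 0.012897.
CI: 0.0658 ± 0.012897 → (0.0529, 0.0787).

(0.0529, 0.0787)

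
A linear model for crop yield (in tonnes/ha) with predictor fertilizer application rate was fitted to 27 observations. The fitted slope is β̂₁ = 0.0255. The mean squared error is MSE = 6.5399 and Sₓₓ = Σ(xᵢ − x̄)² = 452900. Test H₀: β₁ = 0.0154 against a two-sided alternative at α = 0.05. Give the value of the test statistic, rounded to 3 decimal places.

t = 2.658

SE(β̂₁) = √(MSE/Sₓₓ) = √(6.5399/452900) = 0.00380001.
t = (0.0255 − 0.0154) / 0.00380001 = 2.658.
df = n − 2 = 25.
Two-sided p ≈ 0.0135, which is < 0.05, so reject H₀.
There is evidence that the true slope on fertilizer application rate differs from 0.0154 tonnes/ha per unit.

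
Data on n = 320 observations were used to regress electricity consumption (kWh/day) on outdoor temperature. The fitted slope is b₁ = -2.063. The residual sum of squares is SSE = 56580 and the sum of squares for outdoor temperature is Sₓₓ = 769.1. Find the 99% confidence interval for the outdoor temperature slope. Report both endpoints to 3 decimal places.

MSE = SSE/(n − 2) = 56580/318 = 177.925.
SE(b₁) = √(MSE/Sₓₓ) = √(177.925/769.1) = 0.480979.
df = n − 2 = 318.
t* = t_{0.005, 318} = 2.591378.
Margin = t* × SE = 2.591378 × 0.480979 = 1.24640.
CI: -2.063 ± 1.24640 → (-3.309, -0.817).
With 99% confidence, each one-unit increase in outdoor temperature is associated with a change of between -3.309 and -0.817 kWh/day in electricity consumption.

(-3.309, -0.817)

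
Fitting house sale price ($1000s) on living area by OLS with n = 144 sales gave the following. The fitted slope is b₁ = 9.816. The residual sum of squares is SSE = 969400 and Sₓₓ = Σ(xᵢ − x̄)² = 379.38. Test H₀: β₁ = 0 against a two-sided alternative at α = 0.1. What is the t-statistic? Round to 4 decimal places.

MSE = SSE/(n − 2) = 969400/142 = 6826.76.
SE(b₁) = √(MSE/Sₓₓ) = √(6826.76/379.38) = 4.24199.
t = 9.816 / 4.24199 = 2.3140.
df = n − 2 = 142.
Two-sided p ≈ 0.0221, which is < 0.1, so reject H₀.
There is evidence that living area is associated with house sale price.

t = 2.3140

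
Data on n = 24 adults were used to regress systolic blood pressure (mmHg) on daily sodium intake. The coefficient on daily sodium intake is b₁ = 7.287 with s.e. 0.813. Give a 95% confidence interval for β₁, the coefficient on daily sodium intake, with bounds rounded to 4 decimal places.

(5.6009, 8.9731)

df = n − 2 = 24 − 2 = 22.
t* = t_{0.025, 22} = 2.073873.
Margin = t* × SE = 2.073873 × 0.813 = 1.686059.
CI: 7.287 ± 1.686059 → (5.6009, 8.9731).
With 95% confidence, each one-unit increase in daily sodium intake is associated with a change of between 5.6009 and 8.9731 mmHg in systolic blood pressure.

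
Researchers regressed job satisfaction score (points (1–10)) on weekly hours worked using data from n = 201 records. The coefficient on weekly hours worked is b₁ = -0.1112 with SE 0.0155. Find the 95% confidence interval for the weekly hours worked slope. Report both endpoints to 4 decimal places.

df = n − 2 = 201 − 2 = 199.
t* = t_{0.025, 199} = 1.971957.
Margin = t* × SE = 1.971957 × 0.0155 = 0.030565.
CI: -0.1112 ± 0.030565 → (-0.1418, -0.0806).
With 95% confidence, each one-unit increase in weekly hours worked is associated with a change of between -0.1418 and -0.0806 points (1–10) in job satisfaction score.

(-0.1418, -0.0806)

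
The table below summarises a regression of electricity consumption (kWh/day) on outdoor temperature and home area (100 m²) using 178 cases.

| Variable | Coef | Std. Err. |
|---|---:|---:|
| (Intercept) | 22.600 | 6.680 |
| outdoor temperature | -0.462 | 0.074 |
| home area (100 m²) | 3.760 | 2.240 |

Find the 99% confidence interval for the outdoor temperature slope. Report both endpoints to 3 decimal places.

Read off: b = -0.462, SE = 0.074 for outdoor temperature.
df = n − k − 1 = 178 − 2 − 1 = 175.
t* = t_{0.005, 175} = 2.604215.
Margin = t* × SE = 2.604215 × 0.074 = 0.19271.
CI: -0.462 ± 0.19271 → (-0.655, -0.269).

(-0.655, -0.269)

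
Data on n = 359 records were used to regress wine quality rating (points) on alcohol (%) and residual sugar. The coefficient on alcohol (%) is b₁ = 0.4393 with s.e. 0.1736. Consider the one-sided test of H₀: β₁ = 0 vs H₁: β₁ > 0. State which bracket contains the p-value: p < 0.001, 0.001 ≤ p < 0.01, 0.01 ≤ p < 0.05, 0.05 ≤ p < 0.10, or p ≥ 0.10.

t = 0.4393 / 0.1736 = 2.531.
df = n − k − 1 = 359 − 2 − 1 = 356.
One-sided p = P(T_{356} > t) ≈ 0.0059.
So 0.001 ≤ p < 0.01.

0.001 ≤ p < 0.01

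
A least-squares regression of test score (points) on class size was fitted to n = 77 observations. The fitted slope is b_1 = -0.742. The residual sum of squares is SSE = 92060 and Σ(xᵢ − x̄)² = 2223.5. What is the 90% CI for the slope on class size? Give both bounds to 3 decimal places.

MSE = SSE/(n − 2) = 92060/75 = 1227.47.
SE(b_1) = √(MSE/Sₓₓ) = √(1227.47/2223.5) = 0.742996.
df = n − 2 = 75.
t* = t_{0.05, 75} = 1.665425.
Margin = t* × SE = 1.665425 × 0.742996 = 1.23740.
CI: -0.742 ± 1.23740 → (-1.979, 0.495).
With 90% confidence, each one-unit increase in class size is associated with a change of between -1.979 and 0.495 points in test score.

(-1.979, 0.495)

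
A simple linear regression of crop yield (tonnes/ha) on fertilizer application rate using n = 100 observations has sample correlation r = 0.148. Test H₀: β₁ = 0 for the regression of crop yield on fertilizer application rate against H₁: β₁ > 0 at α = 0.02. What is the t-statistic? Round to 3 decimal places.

t = r·√(n − 2)/√(1 − r²) = 0.148·√98/√0.978096 = 1.481.
df = n − 2 = 98.
One-sided p ≈ 0.0708, which is ≥ 0.02, so fail to reject H₀.
The data do not give significant evidence of a linear association between fertilizer application rate and crop yield.

t = 1.481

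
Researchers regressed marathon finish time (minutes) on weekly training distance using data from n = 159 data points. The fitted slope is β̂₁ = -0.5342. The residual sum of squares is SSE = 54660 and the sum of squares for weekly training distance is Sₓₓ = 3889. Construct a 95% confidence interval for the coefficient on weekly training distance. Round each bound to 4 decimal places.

MSE = SSE/(n − 2) = 54660/157 = 348.153.
SE(β̂₁) = √(MSE/Sₓₓ) = √(348.153/3889) = 0.299203.
df = n − 2 = 157.
t* = t_{0.025, 157} = 1.975189.
Margin = t* × SE = 1.975189 × 0.299203 = 0.590983.
CI: -0.5342 ± 0.590983 → (-1.1252, 0.0568).
With 95% confidence, each one-unit increase in weekly training distance is associated with a change of between -1.1252 and 0.0568 minutes in marathon finish time.

(-1.1252, 0.0568)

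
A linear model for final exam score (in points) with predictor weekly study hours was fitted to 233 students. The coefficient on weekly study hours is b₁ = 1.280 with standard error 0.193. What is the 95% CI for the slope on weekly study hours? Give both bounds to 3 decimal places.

df = n − 2 = 233 − 2 = 231.
t* = t_{0.025, 231} = 1.970287.
Margin = t* × SE = 1.970287 × 0.193 = 0.38027.
CI: 1.280 ± 0.38027 → (0.900, 1.660).
With 95% confidence, each one-unit increase in weekly study hours is associated with a change of between 0.900 and 1.660 points in final exam score.

(0.900, 1.660)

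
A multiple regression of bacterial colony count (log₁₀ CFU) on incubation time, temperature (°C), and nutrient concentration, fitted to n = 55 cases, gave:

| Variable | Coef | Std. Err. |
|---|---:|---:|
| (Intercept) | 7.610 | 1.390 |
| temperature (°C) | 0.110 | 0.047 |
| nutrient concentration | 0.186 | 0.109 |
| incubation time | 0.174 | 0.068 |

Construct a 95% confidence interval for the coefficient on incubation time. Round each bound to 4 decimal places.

Read off: b = 0.174, SE = 0.068 for incubation time.
df = n − k − 1 = 55 − 3 − 1 = 51.
t* = t_{0.025, 51} = 2.007584.
Margin = t* × SE = 2.007584 × 0.068 = 0.136516.
CI: 0.174 ± 0.136516 → (0.0375, 0.3105).

(0.0375, 0.3105)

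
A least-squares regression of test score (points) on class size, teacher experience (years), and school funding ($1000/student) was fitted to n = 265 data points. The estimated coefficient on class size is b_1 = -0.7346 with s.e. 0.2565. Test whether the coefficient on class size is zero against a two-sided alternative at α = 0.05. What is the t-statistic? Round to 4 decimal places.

H₀: β₁ = 0 vs H₁: β₁ ≠ 0.
t = (b_1 − β₁⁰)/SE = -0.7346 / 0.2565 = -2.8639.
df = n − k − 1 = 265 − 3 − 1 = 261.
Two-sided p ≈ 0.0045, which is < 0.05, so reject H₀.
There is evidence that class size is associated with test score, holding the other predictors fixed.

t = -2.8639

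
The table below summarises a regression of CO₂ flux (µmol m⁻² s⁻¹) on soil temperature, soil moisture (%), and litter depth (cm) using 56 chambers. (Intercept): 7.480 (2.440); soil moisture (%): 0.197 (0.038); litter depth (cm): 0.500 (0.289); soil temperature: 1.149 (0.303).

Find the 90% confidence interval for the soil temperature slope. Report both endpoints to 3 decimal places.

Read off: b = 1.149, SE = 0.303 for soil temperature.
df = n − k − 1 = 56 − 3 − 1 = 52.
t* = t_{0.05, 52} = 1.674689.
Margin = t* × SE = 1.674689 × 0.303 = 0.50743.
CI: 1.149 ± 0.50743 → (0.642, 1.656).

(0.642, 1.656)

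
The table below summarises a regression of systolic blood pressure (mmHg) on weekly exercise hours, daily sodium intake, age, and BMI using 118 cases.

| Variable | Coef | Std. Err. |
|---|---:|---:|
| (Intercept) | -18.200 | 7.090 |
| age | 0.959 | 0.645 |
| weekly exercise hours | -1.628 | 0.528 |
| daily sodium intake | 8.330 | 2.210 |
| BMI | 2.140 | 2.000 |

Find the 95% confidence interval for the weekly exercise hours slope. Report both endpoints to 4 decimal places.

(-2.6741, -0.5819)

Read off: b = -1.628, SE = 0.528 for weekly exercise hours.
df = n − k − 1 = 118 − 4 − 1 = 113.
t* = t_{0.025, 113} = 1.98118.
Margin = t* × SE = 1.98118 × 0.528 = 1.046063.
CI: -1.628 ± 1.046063 → (-2.6741, -0.5819).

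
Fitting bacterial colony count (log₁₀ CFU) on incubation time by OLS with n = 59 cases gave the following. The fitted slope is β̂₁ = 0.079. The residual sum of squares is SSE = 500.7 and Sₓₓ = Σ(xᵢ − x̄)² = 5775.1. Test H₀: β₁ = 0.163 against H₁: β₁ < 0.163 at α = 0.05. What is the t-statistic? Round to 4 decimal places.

MSE = SSE/(n − 2) = 500.7/57 = 8.78421.
SE(β̂₁) = √(MSE/Sₓₓ) = √(8.78421/5775.1) = 0.0390006.
t = (0.079 − 0.163) / 0.0390006 = -2.1538.
df = n − 2 = 57.
One-sided p ≈ 0.0177, which is < 0.05, so reject H₀.
There is evidence that the true slope on incubation time is below 0.163 log₁₀ CFU per unit.

t = -2.1538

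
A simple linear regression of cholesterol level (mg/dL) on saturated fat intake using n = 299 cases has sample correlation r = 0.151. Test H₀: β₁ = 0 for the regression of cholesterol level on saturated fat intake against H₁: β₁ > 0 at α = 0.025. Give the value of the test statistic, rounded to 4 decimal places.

t = 2.6325

t = r·√(n − 2)/√(1 − r²) = 0.151·√297/√0.977199 = 2.6325.
df = n − 2 = 297.
One-sided p ≈ 0.0045, which is < 0.025, so reject H₀.
There is evidence of a linear association between saturated fat intake and cholesterol level.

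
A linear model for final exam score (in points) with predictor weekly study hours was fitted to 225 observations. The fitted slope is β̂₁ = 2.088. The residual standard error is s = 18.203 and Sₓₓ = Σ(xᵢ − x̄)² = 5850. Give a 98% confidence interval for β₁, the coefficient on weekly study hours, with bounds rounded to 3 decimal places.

(1.530, 2.646)

SE(β̂₁) = s/√Sₓₓ = 18.203/√5850 = 0.237993.
df = n − 2 = 223.
t* = t_{0.01, 223} = 2.343186.
Margin = t* × SE = 2.343186 × 0.237993 = 0.55766.
CI: 2.088 ± 0.55766 → (1.530, 2.646).
With 98% confidence, each one-unit increase in weekly study hours is associated with a change of between 1.530 and 2.646 points in final exam score.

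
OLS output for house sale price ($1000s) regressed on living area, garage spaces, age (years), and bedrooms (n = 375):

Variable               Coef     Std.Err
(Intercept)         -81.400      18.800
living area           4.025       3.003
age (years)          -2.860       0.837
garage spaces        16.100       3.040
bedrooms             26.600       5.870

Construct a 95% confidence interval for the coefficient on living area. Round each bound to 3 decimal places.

(-1.880, 9.930)

Read off: b = 4.025, SE = 3.003 for living area.
df = n − k − 1 = 375 − 4 − 1 = 370.
t* = t_{0.025, 370} = 1.966396.
Margin = t* × SE = 1.966396 × 3.003 = 5.90509.
CI: 4.025 ± 5.90509 → (-1.880, 9.930).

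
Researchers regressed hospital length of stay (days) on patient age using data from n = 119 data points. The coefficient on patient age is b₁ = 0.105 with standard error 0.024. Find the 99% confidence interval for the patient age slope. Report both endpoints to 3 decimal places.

(0.042, 0.168)

df = n − 2 = 119 − 2 = 117.
t* = t_{0.005, 117} = 2.618504.
Margin = t* × SE = 2.618504 × 0.024 = 0.06284.
CI: 0.105 ± 0.06284 → (0.042, 0.168).
With 99% confidence, each one-unit increase in patient age is associated with a change of between 0.042 and 0.168 days in hospital length of stay.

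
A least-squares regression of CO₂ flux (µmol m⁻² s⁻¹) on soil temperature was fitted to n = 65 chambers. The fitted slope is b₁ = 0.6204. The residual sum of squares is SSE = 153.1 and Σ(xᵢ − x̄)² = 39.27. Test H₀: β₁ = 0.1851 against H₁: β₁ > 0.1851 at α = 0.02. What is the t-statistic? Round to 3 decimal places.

MSE = SSE/(n − 2) = 153.1/63 = 2.43016.
SE(b₁) = √(MSE/Sₓₓ) = √(2.43016/39.27) = 0.248764.
t = (0.6204 − 0.1851) / 0.248764 = 1.750.
df = n − 2 = 63.
One-sided p ≈ 0.0425, which is ≥ 0.02, so fail to reject H₀.
The data do not give significant evidence that the true slope on soil temperature exceeds 0.1851 µmol m⁻² s⁻¹ per unit.

t = 1.750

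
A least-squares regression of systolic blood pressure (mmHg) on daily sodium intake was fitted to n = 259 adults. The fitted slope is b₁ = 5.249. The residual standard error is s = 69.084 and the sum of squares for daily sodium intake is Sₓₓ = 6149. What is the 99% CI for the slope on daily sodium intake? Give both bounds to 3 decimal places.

(2.963, 7.535)

SE(b₁) = s/√Sₓₓ = 69.084/√6149 = 0.880999.
df = n − 2 = 257.
t* = t_{0.005, 257} = 2.595094.
Margin = t* × SE = 2.595094 × 0.880999 = 2.28627.
CI: 5.249 ± 2.28627 → (2.963, 7.535).
With 99% confidence, each one-unit increase in daily sodium intake is associated with a change of between 2.963 and 7.535 mmHg in systolic blood pressure.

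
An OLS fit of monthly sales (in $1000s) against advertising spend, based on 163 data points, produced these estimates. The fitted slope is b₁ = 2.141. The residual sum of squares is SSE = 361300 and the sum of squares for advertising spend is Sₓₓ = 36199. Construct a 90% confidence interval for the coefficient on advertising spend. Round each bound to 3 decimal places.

(1.729, 2.553)

MSE = SSE/(n − 2) = 361300/161 = 2244.1.
SE(b₁) = √(MSE/Sₓₓ) = √(2244.1/36199) = 0.248985.
df = n − 2 = 161.
t* = t_{0.05, 161} = 1.654373.
Margin = t* × SE = 1.654373 × 0.248985 = 0.41191.
CI: 2.141 ± 0.41191 → (1.729, 2.553).
With 90% confidence, each one-unit increase in advertising spend is associated with a change of between 1.729 and 2.553 $1000s in monthly sales.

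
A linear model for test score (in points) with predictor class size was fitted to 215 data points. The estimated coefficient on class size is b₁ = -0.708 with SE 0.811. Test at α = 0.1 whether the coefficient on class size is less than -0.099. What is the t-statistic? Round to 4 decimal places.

H₀: β₁ = -0.099 vs H₁: β₁ < -0.099.
t = (b₁ − β₁⁰)/SE = (-0.708 − (-0.099)) / 0.811 = -0.7509.
df = n − 2 = 215 − 2 = 213.
One-sided p ≈ 0.2268, which is ≥ 0.1, so fail to reject H₀.
The data do not give significant evidence that the true slope on class size is below -0.099 points per unit.

t = -0.7509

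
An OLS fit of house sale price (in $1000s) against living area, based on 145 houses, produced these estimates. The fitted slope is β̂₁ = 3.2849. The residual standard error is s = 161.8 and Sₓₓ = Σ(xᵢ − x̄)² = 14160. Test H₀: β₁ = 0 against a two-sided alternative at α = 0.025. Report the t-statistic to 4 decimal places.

t = 2.4159

SE(β̂₁) = s/√Sₓₓ = 161.8/√14160 = 1.35971.
t = 3.2849 / 1.35971 = 2.4159.
df = n − 2 = 143.
Two-sided p ≈ 0.0170, which is < 0.025, so reject H₀.
There is evidence that living area is associated with house sale price.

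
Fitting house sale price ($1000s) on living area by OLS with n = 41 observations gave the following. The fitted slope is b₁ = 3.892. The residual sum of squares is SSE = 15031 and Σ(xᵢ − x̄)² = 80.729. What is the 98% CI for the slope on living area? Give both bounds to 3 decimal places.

MSE = SSE/(n − 2) = 15031/39 = 385.41.
SE(b₁) = √(MSE/Sₓₓ) = √(385.41/80.729) = 2.18498.
df = n − 2 = 39.
t* = t_{0.01, 39} = 2.425841.
Margin = t* × SE = 2.425841 × 2.18498 = 5.30041.
CI: 3.892 ± 5.30041 → (-1.408, 9.192).
With 98% confidence, each one-unit increase in living area is associated with a change of between -1.408 and 9.192 $1000s in house sale price.

(-1.408, 9.192)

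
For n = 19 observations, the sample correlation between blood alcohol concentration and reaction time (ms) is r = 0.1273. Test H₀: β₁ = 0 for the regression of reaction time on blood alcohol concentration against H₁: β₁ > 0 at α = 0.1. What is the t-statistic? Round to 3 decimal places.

t = r·√(n − 2)/√(1 − r²) = 0.1273·√17/√0.983795 = 0.529.
df = n − 2 = 17.
One-sided p ≈ 0.3018, which is ≥ 0.1, so fail to reject H₀.
The data do not give significant evidence of a linear association between blood alcohol concentration and reaction time.

t = 0.529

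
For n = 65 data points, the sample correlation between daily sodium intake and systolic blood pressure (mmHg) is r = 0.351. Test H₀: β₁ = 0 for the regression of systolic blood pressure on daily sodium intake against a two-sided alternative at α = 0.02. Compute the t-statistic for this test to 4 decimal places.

t = r·√(n − 2)/√(1 − r²) = 0.351·√63/√0.876799 = 2.9753.
df = n − 2 = 63.
Two-sided p ≈ 0.0041, which is < 0.02, so reject H₀.
There is evidence of a linear association between daily sodium intake and systolic blood pressure.

t = 2.9753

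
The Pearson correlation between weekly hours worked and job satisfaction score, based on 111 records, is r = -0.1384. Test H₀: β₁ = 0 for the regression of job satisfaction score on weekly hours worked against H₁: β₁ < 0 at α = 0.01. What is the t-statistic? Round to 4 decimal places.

t = -1.4590

t = r·√(n − 2)/√(1 − r²) = -0.1384·√109/√0.980845 = -1.4590.
df = n − 2 = 109.
One-sided p ≈ 0.0737, which is ≥ 0.01, so fail to reject H₀.
The data do not give significant evidence of a linear association between weekly hours worked and job satisfaction score.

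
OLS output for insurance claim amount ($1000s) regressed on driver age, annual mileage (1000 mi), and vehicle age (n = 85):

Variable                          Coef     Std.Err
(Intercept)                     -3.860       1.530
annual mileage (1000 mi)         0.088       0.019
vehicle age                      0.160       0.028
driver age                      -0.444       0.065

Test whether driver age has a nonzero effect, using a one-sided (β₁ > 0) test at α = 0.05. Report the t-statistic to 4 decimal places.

t = -6.8308

Read off: b = -0.444, SE = 0.065 for driver age.
H₀: β₁ = 0 vs H₁: β₁ > 0.
t = -0.444 / 0.065 = -6.8308.
df = n − k − 1 = 85 − 3 − 1 = 81.
One-sided p ≈ 1.0000, which is ≥ 0.05, so fail to reject H₀.
The data do not give significant evidence that the true slope on driver age is positive, holding the other predictors fixed.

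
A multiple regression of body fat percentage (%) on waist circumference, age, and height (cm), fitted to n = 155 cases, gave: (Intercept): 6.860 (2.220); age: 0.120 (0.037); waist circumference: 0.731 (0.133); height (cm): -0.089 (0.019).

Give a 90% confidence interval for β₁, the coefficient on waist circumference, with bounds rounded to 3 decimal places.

Read off: b = 0.731, SE = 0.133 for waist circumference.
df = n − k − 1 = 155 − 3 − 1 = 151.
t* = t_{0.05, 151} = 1.655007.
Margin = t* × SE = 1.655007 × 0.133 = 0.22012.
CI: 0.731 ± 0.22012 → (0.511, 0.951).

(0.511, 0.951)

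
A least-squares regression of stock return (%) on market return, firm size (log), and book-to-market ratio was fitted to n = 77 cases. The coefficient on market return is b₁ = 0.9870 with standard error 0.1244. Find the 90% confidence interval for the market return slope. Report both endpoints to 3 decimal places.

df = n − k − 1 = 77 − 3 − 1 = 73.
t* = t_{0.05, 73} = 1.665996.
Margin = t* × SE = 1.665996 × 0.1244 = 0.20725.
CI: 0.9870 ± 0.20725 → (0.780, 1.194).
With 90% confidence, each one-unit increase in market return is associated with a change of between 0.780 and 1.194 % in stock return, holding the other predictors fixed.

(0.780, 1.194)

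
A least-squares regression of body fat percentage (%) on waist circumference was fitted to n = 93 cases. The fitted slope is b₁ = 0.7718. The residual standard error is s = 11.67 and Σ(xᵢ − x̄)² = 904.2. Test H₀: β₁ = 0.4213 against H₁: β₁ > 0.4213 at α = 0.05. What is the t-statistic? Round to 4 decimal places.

t = 0.9031

SE(b₁) = s/√Sₓₓ = 11.67/√904.2 = 0.388095.
t = (0.7718 − 0.4213) / 0.388095 = 0.9031.
df = n − 2 = 91.
One-sided p ≈ 0.1844, which is ≥ 0.05, so fail to reject H₀.
The data do not give significant evidence that the true slope on waist circumference exceeds 0.4213 % per unit.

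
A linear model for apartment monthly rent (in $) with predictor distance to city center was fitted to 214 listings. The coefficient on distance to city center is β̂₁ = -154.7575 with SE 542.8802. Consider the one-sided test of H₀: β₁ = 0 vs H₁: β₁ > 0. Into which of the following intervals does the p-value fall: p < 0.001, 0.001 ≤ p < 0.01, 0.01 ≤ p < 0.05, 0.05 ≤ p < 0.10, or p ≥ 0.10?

p ≥ 0.10

t = -154.7575 / 542.8802 = -0.285.
df = n − 2 = 214 − 2 = 212.
One-sided p = P(T_{212} > t) ≈ 0.6121.
So p ≥ 0.10.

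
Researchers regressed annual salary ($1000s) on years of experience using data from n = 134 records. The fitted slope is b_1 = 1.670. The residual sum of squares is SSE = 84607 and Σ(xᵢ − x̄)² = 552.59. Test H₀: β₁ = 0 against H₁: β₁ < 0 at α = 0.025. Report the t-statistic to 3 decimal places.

t = 1.551

MSE = SSE/(n − 2) = 84607/132 = 640.962.
SE(b_1) = √(MSE/Sₓₓ) = √(640.962/552.59) = 1.077.
t = 1.670 / 1.077 = 1.551.
df = n − 2 = 132.
One-sided p ≈ 0.9383, which is ≥ 0.025, so fail to reject H₀.
The data do not give significant evidence that the true slope on years of experience is negative.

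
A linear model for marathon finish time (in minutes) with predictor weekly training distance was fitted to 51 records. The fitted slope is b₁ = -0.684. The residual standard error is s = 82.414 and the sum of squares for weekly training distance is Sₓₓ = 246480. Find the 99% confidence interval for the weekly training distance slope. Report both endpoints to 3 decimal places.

(-1.129, -0.239)

SE(b₁) = s/√Sₓₓ = 82.414/√246480 = 0.166001.
df = n − 2 = 49.
t* = t_{0.005, 49} = 2.679952.
Margin = t* × SE = 2.679952 × 0.166001 = 0.44487.
CI: -0.684 ± 0.44487 → (-1.129, -0.239).
With 99% confidence, each one-unit increase in weekly training distance is associated with a change of between -1.129 and -0.239 minutes in marathon finish time.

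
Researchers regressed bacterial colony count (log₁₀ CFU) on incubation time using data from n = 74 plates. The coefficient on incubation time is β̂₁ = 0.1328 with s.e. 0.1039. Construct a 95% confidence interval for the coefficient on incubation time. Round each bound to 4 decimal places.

(-0.0743, 0.3399)

df = n − 2 = 74 − 2 = 72.
t* = t_{0.025, 72} = 1.993464.
Margin = t* × SE = 1.993464 × 0.1039 = 0.207121.
CI: 0.1328 ± 0.207121 → (-0.0743, 0.3399).
With 95% confidence, each one-unit increase in incubation time is associated with a change of between -0.0743 and 0.3399 log₁₀ CFU in bacterial colony count.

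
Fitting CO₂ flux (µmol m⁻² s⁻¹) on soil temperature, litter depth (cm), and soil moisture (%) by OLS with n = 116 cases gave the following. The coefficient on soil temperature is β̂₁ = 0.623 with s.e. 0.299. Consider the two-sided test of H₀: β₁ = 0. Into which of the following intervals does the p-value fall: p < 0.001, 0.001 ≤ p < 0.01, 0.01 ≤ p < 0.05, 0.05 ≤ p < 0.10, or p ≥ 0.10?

t = 0.623 / 0.299 = 2.084.
df = n − k − 1 = 116 − 3 − 1 = 112.
Two-sided p = 2·P(T_{112} > |t|) ≈ 0.0395.
So 0.01 ≤ p < 0.05.

0.01 ≤ p < 0.05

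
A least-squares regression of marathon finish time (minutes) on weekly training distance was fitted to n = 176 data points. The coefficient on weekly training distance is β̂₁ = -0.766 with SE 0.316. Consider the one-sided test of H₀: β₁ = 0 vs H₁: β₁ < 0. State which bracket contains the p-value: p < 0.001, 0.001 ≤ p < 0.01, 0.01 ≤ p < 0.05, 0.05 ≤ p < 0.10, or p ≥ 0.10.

t = -0.766 / 0.316 = -2.424.
df = n − 2 = 176 − 2 = 174.
One-sided p = P(T_{174} < t) ≈ 0.0082.
So 0.001 ≤ p < 0.01.

0.001 ≤ p < 0.01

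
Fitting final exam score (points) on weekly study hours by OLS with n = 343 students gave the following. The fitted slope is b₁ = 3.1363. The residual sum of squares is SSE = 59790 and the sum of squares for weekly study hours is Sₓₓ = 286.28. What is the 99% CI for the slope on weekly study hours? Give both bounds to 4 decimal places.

(1.1091, 5.1635)

MSE = SSE/(n − 2) = 59790/341 = 175.337.
SE(b₁) = √(MSE/Sₓₓ) = √(175.337/286.28) = 0.782603.
df = n − 2 = 341.
t* = t_{0.005, 341} = 2.590324.
Margin = t* × SE = 2.590324 × 0.782603 = 2.027195.
CI: 3.1363 ± 2.027195 → (1.1091, 5.1635).
With 99% confidence, each one-unit increase in weekly study hours is associated with a change of between 1.1091 and 5.1635 points in final exam score.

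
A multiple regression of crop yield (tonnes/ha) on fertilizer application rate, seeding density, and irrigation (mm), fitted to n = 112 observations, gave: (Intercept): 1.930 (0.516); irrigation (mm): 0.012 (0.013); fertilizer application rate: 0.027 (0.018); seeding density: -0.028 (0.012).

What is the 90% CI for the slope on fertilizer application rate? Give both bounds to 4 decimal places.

Read off: b = 0.027, SE = 0.018 for fertilizer application rate.
df = n − k − 1 = 112 − 3 − 1 = 108.
t* = t_{0.05, 108} = 1.659085.
Margin = t* × SE = 1.659085 × 0.018 = 0.029864.
CI: 0.027 ± 0.029864 → (-0.0029, 0.0569).

(-0.0029, 0.0569)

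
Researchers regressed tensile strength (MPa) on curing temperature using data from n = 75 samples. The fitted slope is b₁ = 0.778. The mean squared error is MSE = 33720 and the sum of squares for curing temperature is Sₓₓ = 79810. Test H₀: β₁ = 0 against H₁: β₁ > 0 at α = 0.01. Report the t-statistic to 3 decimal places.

t = 1.197

SE(b₁) = √(MSE/Sₓₓ) = √(33720/79810) = 0.650003.
t = 0.778 / 0.650003 = 1.197.
df = n − 2 = 73.
One-sided p ≈ 0.1176, which is ≥ 0.01, so fail to reject H₀.
The data do not give significant evidence that the true slope on curing temperature is positive.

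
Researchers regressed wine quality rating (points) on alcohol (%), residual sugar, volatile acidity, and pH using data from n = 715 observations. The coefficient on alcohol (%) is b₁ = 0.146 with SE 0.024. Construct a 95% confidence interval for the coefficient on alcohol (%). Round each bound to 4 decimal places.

(0.0989, 0.1931)

df = n − k − 1 = 715 − 4 − 1 = 710.
t* = t_{0.025, 710} = 1.963311.
Margin = t* × SE = 1.963311 × 0.024 = 0.047119.
CI: 0.146 ± 0.047119 → (0.0989, 0.1931).
With 95% confidence, each one-unit increase in alcohol (%) is associated with a change of between 0.0989 and 0.1931 points in wine quality rating, holding the other predictors fixed.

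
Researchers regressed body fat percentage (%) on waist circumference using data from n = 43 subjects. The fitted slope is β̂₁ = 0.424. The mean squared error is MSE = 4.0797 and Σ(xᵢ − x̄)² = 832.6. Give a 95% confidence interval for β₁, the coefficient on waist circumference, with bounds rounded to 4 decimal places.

SE(β̂₁) = √(MSE/Sₓₓ) = √(4.0797/832.6) = 0.0699997.
df = n − 2 = 41.
t* = t_{0.025, 41} = 2.019541.
Margin = t* × SE = 2.019541 × 0.0699997 = 0.141367.
CI: 0.424 ± 0.141367 → (0.2826, 0.5654).
With 95% confidence, each one-unit increase in waist circumference is associated with a change of between 0.2826 and 0.5654 % in body fat percentage.

(0.2826, 0.5654)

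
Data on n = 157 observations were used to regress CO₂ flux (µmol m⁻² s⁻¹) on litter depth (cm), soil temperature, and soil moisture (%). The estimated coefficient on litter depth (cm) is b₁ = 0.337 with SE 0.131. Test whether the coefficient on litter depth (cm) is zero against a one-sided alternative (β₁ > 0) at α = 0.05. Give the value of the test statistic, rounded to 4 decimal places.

t = 2.5725

H₀: β₁ = 0 vs H₁: β₁ > 0.
t = (b₁ − β₁⁰)/SE = 0.337 / 0.131 = 2.5725.
df = n − k − 1 = 157 − 3 − 1 = 153.
One-sided p ≈ 0.0055, which is < 0.05, so reject H₀.
There is evidence that the true slope on litter depth (cm) is positive, holding the other predictors fixed.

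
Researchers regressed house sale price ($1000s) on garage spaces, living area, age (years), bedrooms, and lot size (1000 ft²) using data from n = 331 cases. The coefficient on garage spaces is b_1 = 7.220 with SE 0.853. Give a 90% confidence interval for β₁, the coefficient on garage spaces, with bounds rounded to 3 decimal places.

(5.813, 8.627)

df = n − k − 1 = 331 − 5 − 1 = 325.
t* = t_{0.05, 325} = 1.649556.
Margin = t* × SE = 1.649556 × 0.853 = 1.40707.
CI: 7.220 ± 1.40707 → (5.813, 8.627).
With 90% confidence, each one-unit increase in garage spaces is associated with a change of between 5.813 and 8.627 $1000s in house sale price, holding the other predictors fixed.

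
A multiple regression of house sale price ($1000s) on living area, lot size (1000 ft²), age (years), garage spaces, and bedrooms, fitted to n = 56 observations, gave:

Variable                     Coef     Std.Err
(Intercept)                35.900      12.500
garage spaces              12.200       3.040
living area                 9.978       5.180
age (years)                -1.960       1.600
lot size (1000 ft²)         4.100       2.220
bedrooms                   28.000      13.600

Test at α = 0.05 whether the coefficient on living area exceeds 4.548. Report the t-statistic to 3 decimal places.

t = 1.048

Read off: b = 9.978, SE = 5.180 for living area.
H₀: β₁ = 4.548 vs H₁: β₁ > 4.548.
t = (9.978 − 4.548) / 5.180 = 1.048.
df = n − k − 1 = 56 − 5 − 1 = 50.
One-sided p ≈ 0.1498, which is ≥ 0.05, so fail to reject H₀.
The data do not give significant evidence that the true slope on living area exceeds 4.548 $1000s per unit, holding the other predictors fixed.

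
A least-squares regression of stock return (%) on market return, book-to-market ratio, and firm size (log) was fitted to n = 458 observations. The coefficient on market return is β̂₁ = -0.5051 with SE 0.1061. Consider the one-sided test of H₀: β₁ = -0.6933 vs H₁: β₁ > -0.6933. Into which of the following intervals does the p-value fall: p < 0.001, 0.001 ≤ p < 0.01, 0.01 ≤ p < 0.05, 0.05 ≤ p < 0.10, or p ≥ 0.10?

t = (-0.5051 − (-0.6933)) / 0.1061 = 1.774.
df = n − k − 1 = 458 − 3 − 1 = 454.
One-sided p = P(T_{454} > t) ≈ 0.0384.
So 0.01 ≤ p < 0.05.

0.01 ≤ p < 0.05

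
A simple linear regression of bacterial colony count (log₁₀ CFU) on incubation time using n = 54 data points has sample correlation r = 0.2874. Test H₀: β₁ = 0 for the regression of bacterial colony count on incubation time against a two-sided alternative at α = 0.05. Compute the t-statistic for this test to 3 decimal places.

t = r·√(n − 2)/√(1 − r²) = 0.2874·√52/√0.917401 = 2.164.
df = n − 2 = 52.
Two-sided p ≈ 0.0351, which is < 0.05, so reject H₀.
There is evidence of a linear association between incubation time and bacterial colony count.

t = 2.164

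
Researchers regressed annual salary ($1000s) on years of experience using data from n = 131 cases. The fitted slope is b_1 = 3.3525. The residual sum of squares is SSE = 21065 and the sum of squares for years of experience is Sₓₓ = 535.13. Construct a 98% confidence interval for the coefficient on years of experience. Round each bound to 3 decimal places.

(2.051, 4.654)

MSE = SSE/(n − 2) = 21065/129 = 163.295.
SE(b_1) = √(MSE/Sₓₓ) = √(163.295/535.13) = 0.552403.
df = n − 2 = 129.
t* = t_{0.01, 129} = 2.355602.
Margin = t* × SE = 2.355602 × 0.552403 = 1.30124.
CI: 3.3525 ± 1.30124 → (2.051, 4.654).
With 98% confidence, each one-unit increase in years of experience is associated with a change of between 2.051 and 4.654 $1000s in annual salary.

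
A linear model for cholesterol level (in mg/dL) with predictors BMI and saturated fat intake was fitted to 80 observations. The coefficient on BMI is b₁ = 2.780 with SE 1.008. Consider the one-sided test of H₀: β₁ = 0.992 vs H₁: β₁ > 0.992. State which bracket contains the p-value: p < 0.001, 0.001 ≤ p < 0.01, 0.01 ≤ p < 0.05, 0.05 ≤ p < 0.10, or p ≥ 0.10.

t = (2.780 − 0.992) / 1.008 = 1.774.
df = n − k − 1 = 80 − 2 − 1 = 77.
One-sided p = P(T_{77} > t) ≈ 0.0400.
So 0.01 ≤ p < 0.05.

0.01 ≤ p < 0.05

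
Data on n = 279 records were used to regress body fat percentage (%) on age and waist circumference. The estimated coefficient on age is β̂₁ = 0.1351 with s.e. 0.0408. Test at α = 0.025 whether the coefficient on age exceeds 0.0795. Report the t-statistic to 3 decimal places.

H₀: β₁ = 0.0795 vs H₁: β₁ > 0.0795.
t = (β̂₁ − β₁⁰)/SE = (0.1351 − 0.0795) / 0.0408 = 1.363.
df = n − k − 1 = 279 − 2 − 1 = 276.
One-sided p ≈ 0.0870, which is ≥ 0.025, so fail to reject H₀.
The data do not give significant evidence that the true slope on age exceeds 0.0795 % per unit, holding the other predictors fixed.

t = 1.363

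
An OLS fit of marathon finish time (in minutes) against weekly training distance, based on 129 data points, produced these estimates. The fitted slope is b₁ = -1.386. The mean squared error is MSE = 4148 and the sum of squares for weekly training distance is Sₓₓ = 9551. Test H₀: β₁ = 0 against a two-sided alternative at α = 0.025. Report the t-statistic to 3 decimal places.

t = -2.103

SE(b₁) = √(MSE/Sₓₓ) = √(4148/9551) = 0.659014.
t = -1.386 / 0.659014 = -2.103.
df = n − 2 = 127.
Two-sided p ≈ 0.0374, which is ≥ 0.025, so fail to reject H₀.
The data do not give significant evidence of an association between weekly training distance and marathon finish time.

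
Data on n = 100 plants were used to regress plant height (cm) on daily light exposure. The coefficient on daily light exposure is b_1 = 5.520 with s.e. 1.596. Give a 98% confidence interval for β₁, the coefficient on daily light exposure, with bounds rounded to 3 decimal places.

(1.745, 9.295)

df = n − 2 = 100 − 2 = 98.
t* = t_{0.01, 98} = 2.365002.
Margin = t* × SE = 2.365002 × 1.596 = 3.77454.
CI: 5.520 ± 3.77454 → (1.745, 9.295).
With 98% confidence, each one-unit increase in daily light exposure is associated with a change of between 1.745 and 9.295 cm in plant height.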